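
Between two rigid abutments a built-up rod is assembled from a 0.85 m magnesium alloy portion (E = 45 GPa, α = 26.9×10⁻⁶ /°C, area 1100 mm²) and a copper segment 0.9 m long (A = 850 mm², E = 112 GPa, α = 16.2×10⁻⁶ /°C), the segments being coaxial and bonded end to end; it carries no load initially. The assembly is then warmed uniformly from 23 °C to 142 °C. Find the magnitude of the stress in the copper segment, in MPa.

σ ≈ 197 MPa (compressive)

If the supports were absent, the total length change would be Σ αᵢΔT Lᵢ = 26.9×10⁻⁶×119×850 + 16.2×10⁻⁶×119×900 = 4.456 mm.
Since the ends are fixed, an axial force P builds up, equal in every segment, with P · Σ Lᵢ/(AᵢEᵢ) = δ_free.
Σ Lᵢ/(AᵢEᵢ) = 850/(1100×45×10³) + 900/(850×112×10³) = 2.663×10⁻⁵ mm/N.
P = 4.456 / 2.663×10⁻⁵ = 167400 N = 167.4 kN, compressive.
σ_{copper} = P / A = 167400 / 850 = 196.9 MPa.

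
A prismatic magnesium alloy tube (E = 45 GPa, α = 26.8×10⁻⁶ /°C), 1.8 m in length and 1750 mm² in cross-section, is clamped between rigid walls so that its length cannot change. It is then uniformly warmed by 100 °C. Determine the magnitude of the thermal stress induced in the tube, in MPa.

σ ≈ 121 MPa (compressive)

The supports are rigid, so the total axial strain is zero. The restrained thermal strain is ε = αΔT = 26.8×10⁻⁶ × 100 = 2680×10⁻⁶.
The stress required to suppress this strain is σ = Eε = 45×10³ × 2680×10⁻⁶ = 120.6 MPa, compressive since the tube is trying to expand.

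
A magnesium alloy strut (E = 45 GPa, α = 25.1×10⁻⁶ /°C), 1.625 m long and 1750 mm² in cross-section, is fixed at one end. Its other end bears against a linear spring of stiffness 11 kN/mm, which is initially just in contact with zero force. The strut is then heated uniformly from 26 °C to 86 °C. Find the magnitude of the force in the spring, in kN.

P ≈ 21.9 kN

The unrestrained thermal change is αΔT L = 25.1×10⁻⁶ × 60 × 1625 = 2.447 mm.
Let P be the compressive force at the spring. The strut shortens elastically by PL/(AE) and the spring compresses by P/k; together these equal δ_free.
So P = δ_free / [L/(AE) + 1/k] = 2.447 / [ 1625/(1750×45×10³) + 1/(11×10³) ].
P = 2.447 / 0.0001115 = 21940 N.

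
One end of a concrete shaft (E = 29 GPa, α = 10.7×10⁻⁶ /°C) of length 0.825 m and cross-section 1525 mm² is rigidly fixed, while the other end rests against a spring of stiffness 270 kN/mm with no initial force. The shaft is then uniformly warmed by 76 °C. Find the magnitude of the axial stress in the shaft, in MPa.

Free thermal expansion: δ_free = αΔT L = 10.7×10⁻⁶ × 76 × 825 = 0.6709 mm.
With a force P in the spring, the elastic change of the shaft is PL/(AE) and that of the spring is P/k; compatibility requires their sum to equal δ_free.
So P = δ_free / [L/(AE) + 1/k] = 0.6709 / [ 825/(1525×29×10³) + 1/(270×10³) ].
P = 0.6709 / 2.236×10⁻⁵ = 30010 N.
σ = P/A = 30010/1525 = 19.68 MPa.

σ ≈ 19.7 MPa (compressive)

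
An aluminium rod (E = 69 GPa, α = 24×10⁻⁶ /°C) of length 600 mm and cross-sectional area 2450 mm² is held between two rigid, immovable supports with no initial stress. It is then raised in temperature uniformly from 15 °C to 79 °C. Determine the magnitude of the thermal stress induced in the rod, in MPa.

Because both ends are immovable the net strain is zero, and the suppressed thermal strain is αΔT = 24×10⁻⁶ × 64 = 1536×10⁻⁶.
σ = EαΔT = 69×10³ × 24×10⁻⁶ × 64 = 106 MPa (compressive; the rod is trying to expand).

σ ≈ 106 MPa (compressive)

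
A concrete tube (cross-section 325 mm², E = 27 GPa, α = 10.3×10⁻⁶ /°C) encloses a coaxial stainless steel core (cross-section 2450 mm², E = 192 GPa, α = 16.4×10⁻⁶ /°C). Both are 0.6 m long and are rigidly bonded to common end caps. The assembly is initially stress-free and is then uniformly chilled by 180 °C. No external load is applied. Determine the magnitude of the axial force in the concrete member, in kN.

P ≈ 9.46 kN (compressive in the concrete)

Equilibrium of a rigid end plate with no external load gives equal and opposite internal forces ±P in the two members. Since α_{stainless steel} > α_{concrete}, cooling drives the stainless steel into tension and the concrete into compression.
Compatibility of the two members (thermal + elastic change equal): (α₁ − α₂)ΔT = P·[1/(A₁E₁) + 1/(A₂E₂)].
|α₁ − α₂|·ΔT = 6.1×10⁻⁶ × 180 = 0.001098.
1/(A₁E₁) + 1/(A₂E₂) = 1/(325×27×10³) + 1/(2450×192×10³) = 1.161×10⁻⁷ N⁻¹.
P = 0.001098 / 1.161×10⁻⁷ = 9459 N = 9.459 kN.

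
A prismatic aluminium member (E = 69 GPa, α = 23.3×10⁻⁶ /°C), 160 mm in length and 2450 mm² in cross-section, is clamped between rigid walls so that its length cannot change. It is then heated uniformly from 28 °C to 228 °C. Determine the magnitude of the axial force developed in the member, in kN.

The ends cannot move, so σ = EαΔT = 69×10³ × 23.3×10⁻⁶ × 200 = 321.5 MPa.
Axial force P = σA = 321.5 × 2450 = 787800 N = 787.8 kN, compressive.

P ≈ 788 kN (compressive)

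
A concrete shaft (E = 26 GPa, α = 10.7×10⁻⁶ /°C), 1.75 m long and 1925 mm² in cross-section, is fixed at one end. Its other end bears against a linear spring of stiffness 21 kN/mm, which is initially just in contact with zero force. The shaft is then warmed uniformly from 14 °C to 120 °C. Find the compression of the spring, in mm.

δ ≈ 1.14 mm

Free thermal expansion: δ_free = αΔT L = 10.7×10⁻⁶ × 106 × 1750 = 1.985 mm.
With a force P in the spring, the elastic change of the shaft is PL/(AE) and that of the spring is P/k; compatibility requires their sum to equal δ_free.
P [ L/(AE) + 1/k ] = δ_free → P [ 1750/(1925×26×10³) + 1/(21×10³) ] = 1.985.
P = 1.985 / 8.258×10⁻⁵ = 24030 N.
Spring compression = P/k = 24030/(21×10³) = 1.144 mm.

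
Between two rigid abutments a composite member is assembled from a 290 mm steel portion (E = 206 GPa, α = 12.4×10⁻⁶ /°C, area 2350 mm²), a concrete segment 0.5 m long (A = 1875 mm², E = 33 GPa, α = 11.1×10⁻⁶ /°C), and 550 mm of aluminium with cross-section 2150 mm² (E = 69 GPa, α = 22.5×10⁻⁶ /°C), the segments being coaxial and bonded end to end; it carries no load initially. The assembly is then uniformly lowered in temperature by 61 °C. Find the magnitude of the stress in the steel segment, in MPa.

If the supports were absent, the total length change would be Σ αᵢΔT Lᵢ = 12.4×10⁻⁶×61×290 + 11.1×10⁻⁶×61×500 + 22.5×10⁻⁶×61×550 = 1.313 mm.
The walls prevent any net length change, so an axial force P (same in every segment) develops. Compatibility: P · Σ Lᵢ/(AᵢEᵢ) = δ_free.
Σ Lᵢ/(AᵢEᵢ) = 290/(2350×206×10³) + 500/(1875×33×10³) + 550/(2150×69×10³) = 1.239×10⁻⁵ mm/N.
Hence P = δ_free / Σ(L/AE) = 1.313/1.239×10⁻⁵ = 106 kN (tensile).
σ_{steel} = P / A = 106000 / 2350 = 45.1 MPa.

σ ≈ 45.1 MPa (tensile)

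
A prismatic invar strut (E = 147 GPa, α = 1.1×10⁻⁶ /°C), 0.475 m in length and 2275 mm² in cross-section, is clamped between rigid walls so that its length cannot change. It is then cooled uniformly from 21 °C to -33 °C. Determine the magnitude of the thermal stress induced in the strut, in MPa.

Because both ends are immovable the net strain is zero, and the suppressed thermal strain is αΔT = 1.1×10⁻⁶ × 54 = 59.4×10⁻⁶.
Hence σ = E·αΔT = 147×10³ × 59.4×10⁻⁶ = 8.732 MPa, tensile.

σ ≈ 8.73 MPa (tensile)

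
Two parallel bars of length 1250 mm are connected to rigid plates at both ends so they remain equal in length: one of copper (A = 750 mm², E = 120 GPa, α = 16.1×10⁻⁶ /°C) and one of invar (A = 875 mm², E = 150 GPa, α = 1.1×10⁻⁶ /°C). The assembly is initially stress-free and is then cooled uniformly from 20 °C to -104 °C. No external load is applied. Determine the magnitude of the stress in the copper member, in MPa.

σ ≈ 132 MPa (tensile)

The copper has the larger α, so on cooling it would change length more than the invar if both were free. The rigid plates force a common final length, so the copper is put into tension and the invar into compression, with equal and opposite forces P (no external load).
Setting the final lengths equal and cancelling L: (α₁ − α₂)ΔT = P/(A₁E₁) + P/(A₂E₂).
|α₁ − α₂|·ΔT = 15×10⁻⁶ × 124 = 0.00186.
1/(A₁E₁) + 1/(A₂E₂) = 1/(750×120×10³) + 1/(875×150×10³) = 1.873×10⁻⁸ N⁻¹.
P = 0.00186 / 1.873×10⁻⁸ = 99310 N = 99.31 kN.
σ_{copper} = P/A₁ = 99310/750 = 132.4 MPa, tensile.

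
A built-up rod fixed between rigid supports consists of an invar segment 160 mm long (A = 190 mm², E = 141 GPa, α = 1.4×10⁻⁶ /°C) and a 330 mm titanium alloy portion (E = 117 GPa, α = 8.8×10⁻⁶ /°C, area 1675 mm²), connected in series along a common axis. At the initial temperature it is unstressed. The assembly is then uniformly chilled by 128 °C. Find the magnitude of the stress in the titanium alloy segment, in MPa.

σ ≈ 31.2 MPa (tensile)

With the walls removed the bar would change length by δ_free = Σ αᵢΔT Lᵢ = 1.4×10⁻⁶×128×160 + 8.8×10⁻⁶×128×330 = 0.4004 mm.
The rigid supports impose zero overall length change; the single axial force P common to all segments must satisfy P Σ Lᵢ/(AᵢEᵢ) = δ_free.
Σ Lᵢ/(AᵢEᵢ) = 160/(190×141×10³) + 330/(1675×117×10³) = 7.656×10⁻⁶ mm/N.
P = 0.4004 / 7.656×10⁻⁶ = 52290 N = 52.29 kN, tensile.
σ_{titanium alloy} = P / A = 52290 / 1675 = 31.22 MPa.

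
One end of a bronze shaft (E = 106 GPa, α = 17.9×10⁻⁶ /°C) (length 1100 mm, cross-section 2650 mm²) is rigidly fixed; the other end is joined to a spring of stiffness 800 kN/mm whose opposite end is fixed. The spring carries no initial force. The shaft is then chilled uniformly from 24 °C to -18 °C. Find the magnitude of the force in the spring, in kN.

P ≈ 160 kN

If the spring were absent the shaft would shorten by αΔT L = 17.9×10⁻⁶ × 42 × 1100 = 0.827 mm.
Let P be the tensile force in the spring. The shaft extends elastically by PL/(AE) and the spring stretches by P/k; together these equal δ_free.
So P = δ_free / [L/(AE) + 1/k] = 0.827 / [ 1100/(2650×106×10³) + 1/(800×10³) ].
P = 0.827 / 5.166×10⁻⁶ = 160100 N.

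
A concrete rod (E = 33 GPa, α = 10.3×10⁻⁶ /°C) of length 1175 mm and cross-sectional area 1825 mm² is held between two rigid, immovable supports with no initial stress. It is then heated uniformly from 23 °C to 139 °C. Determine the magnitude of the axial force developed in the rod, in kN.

P ≈ 72 kN (compressive)

The ends cannot move, so σ = EαΔT = 33×10³ × 10.3×10⁻⁶ × 116 = 39.43 MPa.
P = AEαΔT = 1825 × 33×10³ × 10.3×10⁻⁶ × 116 = 71.96 kN (compressive).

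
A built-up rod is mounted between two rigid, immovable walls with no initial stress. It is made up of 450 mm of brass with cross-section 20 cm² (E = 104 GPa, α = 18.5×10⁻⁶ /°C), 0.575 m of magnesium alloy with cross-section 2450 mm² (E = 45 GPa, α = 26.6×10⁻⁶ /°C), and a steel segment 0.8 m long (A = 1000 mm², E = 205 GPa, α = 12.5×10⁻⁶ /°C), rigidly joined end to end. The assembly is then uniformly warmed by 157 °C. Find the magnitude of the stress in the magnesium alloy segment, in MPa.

With the walls removed the bar would change length by δ_free = Σ αᵢΔT Lᵢ = 18.5×10⁻⁶×157×450 + 26.6×10⁻⁶×157×575 + 12.5×10⁻⁶×157×800 = 5.278 mm.
The rigid supports impose zero overall length change; the single axial force P common to all segments must satisfy P Σ Lᵢ/(AᵢEᵢ) = δ_free.
The series flexibility is Σ Lᵢ/(AᵢEᵢ) = 450/(2000×104×10³) + 575/(2450×45×10³) + 800/(1000×205×10³) = 1.128×10⁻⁵ mm/N.
So P = 5.278 / 1.128×10⁻⁵ = 467.9 kN, compressive.
σ_{magnesium alloy} = P / A = 467900 / 2450 = 191 MPa.

σ ≈ 191 MPa (compressive)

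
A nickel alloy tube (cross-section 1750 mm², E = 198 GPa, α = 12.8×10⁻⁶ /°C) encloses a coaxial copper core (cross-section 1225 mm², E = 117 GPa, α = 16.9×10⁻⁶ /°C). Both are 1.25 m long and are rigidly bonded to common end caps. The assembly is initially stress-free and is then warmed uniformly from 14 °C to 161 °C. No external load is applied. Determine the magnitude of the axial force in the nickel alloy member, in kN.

P ≈ 61.1 kN (tensile in the nickel alloy)

Both members must finish at the same length. With the larger α, the copper tends to over-expand; the plates restrain it, putting the copper in compression and the nickel alloy in tension. With no external load the two internal forces are equal and opposite, magnitude P.
Compatibility of the two members (thermal + elastic change equal): (α₁ − α₂)ΔT = P·[1/(A₁E₁) + 1/(A₂E₂)].
|α₁ − α₂|·ΔT = 4.1×10⁻⁶ × 147 = 0.0006027.
1/(A₁E₁) + 1/(A₂E₂) = 1/(1750×198×10³) + 1/(1225×117×10³) = 9.863×10⁻⁹ N⁻¹.
So P = 0.0006027 / 9.863×10⁻⁹ = 61.11 kN.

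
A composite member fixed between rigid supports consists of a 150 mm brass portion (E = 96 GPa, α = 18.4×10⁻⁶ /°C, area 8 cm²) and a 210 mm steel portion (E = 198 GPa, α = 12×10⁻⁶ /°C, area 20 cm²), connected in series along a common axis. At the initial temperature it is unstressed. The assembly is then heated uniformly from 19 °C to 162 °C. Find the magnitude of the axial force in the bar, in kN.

If the supports were absent, the total length change would be Σ αᵢΔT Lᵢ = 18.4×10⁻⁶×143×150 + 12×10⁻⁶×143×210 = 0.755 mm.
The rigid supports impose zero overall length change; the single axial force P common to all segments must satisfy P Σ Lᵢ/(AᵢEᵢ) = δ_free.
Σ Lᵢ/(AᵢEᵢ) = 150/(800×96×10³) + 210/(2000×198×10³) = 2.483×10⁻⁶ mm/N.
Hence P = δ_free / Σ(L/AE) = 0.755/2.483×10⁻⁶ = 304 kN (compressive).

P ≈ 304 kN (compressive)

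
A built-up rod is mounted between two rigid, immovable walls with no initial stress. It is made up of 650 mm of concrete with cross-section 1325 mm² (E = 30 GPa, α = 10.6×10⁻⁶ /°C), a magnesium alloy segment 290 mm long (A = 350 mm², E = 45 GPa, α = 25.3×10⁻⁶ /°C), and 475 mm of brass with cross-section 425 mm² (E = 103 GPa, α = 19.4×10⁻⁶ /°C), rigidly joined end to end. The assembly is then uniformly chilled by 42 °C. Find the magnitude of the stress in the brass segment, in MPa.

With the walls removed the bar would change length by δ_free = Σ αᵢΔT Lᵢ = 10.6×10⁻⁶×42×650 + 25.3×10⁻⁶×42×290 + 19.4×10⁻⁶×42×475 = 0.9846 mm.
Since the ends are fixed, an axial force P builds up, equal in every segment, with P · Σ Lᵢ/(AᵢEᵢ) = δ_free.
Σ Lᵢ/(AᵢEᵢ) = 650/(1325×30×10³) + 290/(350×45×10³) + 475/(425×103×10³) = 4.562×10⁻⁵ mm/N.
So P = 0.9846 / 4.562×10⁻⁵ = 21.58 kN, tensile.
σ_{brass} = P / A = 21580 / 425 = 50.79 MPa.

σ ≈ 50.8 MPa (tensile)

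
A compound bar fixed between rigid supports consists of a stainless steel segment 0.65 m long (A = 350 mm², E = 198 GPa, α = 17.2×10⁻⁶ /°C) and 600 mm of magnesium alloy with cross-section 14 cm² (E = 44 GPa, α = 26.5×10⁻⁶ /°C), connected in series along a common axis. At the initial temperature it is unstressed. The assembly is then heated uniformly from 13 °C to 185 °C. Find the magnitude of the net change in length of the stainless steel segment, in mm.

With the walls removed the bar would change length by δ_free = Σ αᵢΔT Lᵢ = 17.2×10⁻⁶×172×650 + 26.5×10⁻⁶×172×600 = 4.658 mm.
The walls prevent any net length change, so an axial force P (same in every segment) develops. Compatibility: P · Σ Lᵢ/(AᵢEᵢ) = δ_free.
The series flexibility is Σ Lᵢ/(AᵢEᵢ) = 650/(350×198×10³) + 600/(1400×44×10³) = 1.912×10⁻⁵ mm/N.
Hence P = δ_free / Σ(L/AE) = 4.658/1.912×10⁻⁵ = 243.6 kN (compressive).
For the stainless steel segment, free thermal change = 17.2×10⁻⁶×172×650 = 1.923 mm and elastic change from P = 243600×650/(350×198×10³) = 2.285 mm; these oppose, so the net change is 0.362 mm (segment shortens).

|ΔL| ≈ 0.362 mm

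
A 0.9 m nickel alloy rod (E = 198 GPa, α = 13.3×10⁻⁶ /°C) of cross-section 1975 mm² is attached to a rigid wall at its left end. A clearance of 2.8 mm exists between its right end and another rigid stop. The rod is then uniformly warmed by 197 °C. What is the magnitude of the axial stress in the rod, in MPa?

Free thermal elongation = αΔT L = 13.3×10⁻⁶ × 197 × 900 = 2.358 mm.
Since δ_free = 2.36 mm is less than the 2.8 mm gap, the rod never touches the wall. No axial force develops.

σ ≈ 0 MPa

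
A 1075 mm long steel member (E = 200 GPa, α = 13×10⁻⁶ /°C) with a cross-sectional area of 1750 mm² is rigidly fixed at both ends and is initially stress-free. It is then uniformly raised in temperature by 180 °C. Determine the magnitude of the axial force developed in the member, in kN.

P ≈ 819 kN (compressive)

The ends cannot move, so σ = EαΔT = 200×10³ × 13×10⁻⁶ × 180 = 468 MPa.
P = AEαΔT = 1750 × 200×10³ × 13×10⁻⁶ × 180 = 819 kN (compressive).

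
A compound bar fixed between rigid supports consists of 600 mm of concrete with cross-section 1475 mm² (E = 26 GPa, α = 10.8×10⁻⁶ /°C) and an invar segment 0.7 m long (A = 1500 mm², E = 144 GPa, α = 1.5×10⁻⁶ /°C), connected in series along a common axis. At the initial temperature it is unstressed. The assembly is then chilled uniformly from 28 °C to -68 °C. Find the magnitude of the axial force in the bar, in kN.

With the walls removed the bar would change length by δ_free = Σ αᵢΔT Lᵢ = 10.8×10⁻⁶×96×600 + 1.5×10⁻⁶×96×700 = 0.7229 mm.
The walls prevent any net length change, so an axial force P (same in every segment) develops. Compatibility: P · Σ Lᵢ/(AᵢEᵢ) = δ_free.
Σ Lᵢ/(AᵢEᵢ) = 600/(1475×26×10³) + 700/(1500×144×10³) = 1.889×10⁻⁵ mm/N.
Hence P = δ_free / Σ(L/AE) = 0.7229/1.889×10⁻⁵ = 38.28 kN (tensile).

P ≈ 38.3 kN (tensile)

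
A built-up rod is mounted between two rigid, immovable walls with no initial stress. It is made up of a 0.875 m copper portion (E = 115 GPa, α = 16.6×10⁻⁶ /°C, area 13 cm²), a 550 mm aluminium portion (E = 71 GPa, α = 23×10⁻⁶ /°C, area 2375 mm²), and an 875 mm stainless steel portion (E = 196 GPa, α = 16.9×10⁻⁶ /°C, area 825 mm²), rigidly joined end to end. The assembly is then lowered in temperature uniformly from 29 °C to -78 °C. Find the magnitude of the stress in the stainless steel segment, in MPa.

σ ≈ 375 MPa (tensile)

If the supports were absent, the total length change would be Σ αᵢΔT Lᵢ = 16.6×10⁻⁶×107×875 + 23×10⁻⁶×107×550 + 16.9×10⁻⁶×107×875 = 4.49 mm.
The rigid supports impose zero overall length change; the single axial force P common to all segments must satisfy P Σ Lᵢ/(AᵢEᵢ) = δ_free.
Σ Lᵢ/(AᵢEᵢ) = 875/(1300×115×10³) + 550/(2375×71×10³) + 875/(825×196×10³) = 1.453×10⁻⁵ mm/N.
P = 4.49 / 1.453×10⁻⁵ = 309100 N = 309.1 kN, tensile.
σ_{stainless steel} = P / A = 309100 / 825 = 374.7 MPa.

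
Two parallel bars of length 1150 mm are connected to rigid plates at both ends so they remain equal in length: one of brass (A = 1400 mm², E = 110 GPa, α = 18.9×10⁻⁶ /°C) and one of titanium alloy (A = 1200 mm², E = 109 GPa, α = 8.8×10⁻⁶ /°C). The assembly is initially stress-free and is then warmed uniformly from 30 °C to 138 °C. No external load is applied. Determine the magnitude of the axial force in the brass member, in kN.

P ≈ 77.1 kN (compressive in the brass)

Both members must finish at the same length. With the larger α, the brass tends to over-expand; the plates restrain it, putting the brass in compression and the titanium alloy in tension. With no external load the two internal forces are equal and opposite, magnitude P.
Equating the net (thermal + elastic) strains gives |α₁ − α₂|·ΔT = P·[1/(A₁E₁) + 1/(A₂E₂)].
|α₁ − α₂|·ΔT = 10.1×10⁻⁶ × 108 = 0.001091.
1/(A₁E₁) + 1/(A₂E₂) = 1/(1400×110×10³) + 1/(1200×109×10³) = 1.414×10⁻⁸ N⁻¹.
P = 0.001091 / 1.414×10⁻⁸ = 77150 N = 77.15 kN.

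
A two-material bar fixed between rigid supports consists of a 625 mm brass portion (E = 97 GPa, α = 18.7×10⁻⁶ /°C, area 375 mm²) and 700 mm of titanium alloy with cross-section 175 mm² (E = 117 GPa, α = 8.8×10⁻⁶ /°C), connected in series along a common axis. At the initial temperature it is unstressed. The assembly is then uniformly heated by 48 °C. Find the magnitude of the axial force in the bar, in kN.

Free thermal expansion of the whole bar: Σ αᵢΔT Lᵢ = 18.7×10⁻⁶×48×625 + 8.8×10⁻⁶×48×700 = 0.8567 mm.
The walls prevent any net length change, so an axial force P (same in every segment) develops. Compatibility: P · Σ Lᵢ/(AᵢEᵢ) = δ_free.
Σ Lᵢ/(AᵢEᵢ) = 625/(375×97×10³) + 700/(175×117×10³) = 5.137×10⁻⁵ mm/N.
Hence P = δ_free / Σ(L/AE) = 0.8567/5.137×10⁻⁵ = 16.68 kN (compressive).

P ≈ 16.7 kN (compressive)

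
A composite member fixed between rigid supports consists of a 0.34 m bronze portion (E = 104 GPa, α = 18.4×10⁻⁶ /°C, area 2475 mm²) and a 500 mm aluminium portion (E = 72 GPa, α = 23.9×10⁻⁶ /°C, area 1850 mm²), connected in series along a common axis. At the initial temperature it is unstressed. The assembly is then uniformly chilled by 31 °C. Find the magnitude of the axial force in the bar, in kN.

If the supports were absent, the total length change would be Σ αᵢΔT Lᵢ = 18.4×10⁻⁶×31×340 + 23.9×10⁻⁶×31×500 = 0.5644 mm.
Since the ends are fixed, an axial force P builds up, equal in every segment, with P · Σ Lᵢ/(AᵢEᵢ) = δ_free.
The series flexibility is Σ Lᵢ/(AᵢEᵢ) = 340/(2475×104×10³) + 500/(1850×72×10³) = 5.075×10⁻⁶ mm/N.
Hence P = δ_free / Σ(L/AE) = 0.5644/5.075×10⁻⁶ = 111.2 kN (tensile).

P ≈ 111 kN (tensile)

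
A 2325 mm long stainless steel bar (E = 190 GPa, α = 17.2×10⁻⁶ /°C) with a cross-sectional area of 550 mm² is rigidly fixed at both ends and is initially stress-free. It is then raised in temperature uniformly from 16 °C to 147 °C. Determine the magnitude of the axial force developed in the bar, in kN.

P ≈ 235 kN (compressive)

The ends cannot move, so σ = EαΔT = 190×10³ × 17.2×10⁻⁶ × 131 = 428.1 MPa.
P = AEαΔT = 550 × 190×10³ × 17.2×10⁻⁶ × 131 = 235.5 kN (compressive).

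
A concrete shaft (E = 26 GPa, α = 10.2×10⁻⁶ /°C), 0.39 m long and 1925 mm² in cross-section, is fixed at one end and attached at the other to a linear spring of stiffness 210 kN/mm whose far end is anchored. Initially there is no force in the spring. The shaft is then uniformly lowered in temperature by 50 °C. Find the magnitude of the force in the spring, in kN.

If the spring were absent the shaft would shorten by αΔT L = 10.2×10⁻⁶ × 50 × 390 = 0.1989 mm.
With a force P in the spring, the elastic change of the shaft is PL/(AE) and that of the spring is P/k; compatibility requires their sum to equal δ_free.
So P = δ_free / [L/(AE) + 1/k] = 0.1989 / [ 390/(1925×26×10³) + 1/(210×10³) ].
P = 0.1989 / 1.255×10⁻⁵ = 15840 N.

P ≈ 15.8 kN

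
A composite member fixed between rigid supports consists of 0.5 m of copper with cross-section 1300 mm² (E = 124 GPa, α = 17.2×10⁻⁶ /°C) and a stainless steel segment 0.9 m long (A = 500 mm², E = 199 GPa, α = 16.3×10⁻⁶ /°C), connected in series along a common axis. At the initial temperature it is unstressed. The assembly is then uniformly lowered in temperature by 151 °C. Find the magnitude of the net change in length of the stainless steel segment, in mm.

|ΔL| ≈ 0.401 mm

With the walls removed the bar would change length by δ_free = Σ αᵢΔT Lᵢ = 17.2×10⁻⁶×151×500 + 16.3×10⁻⁶×151×900 = 3.514 mm.
The walls prevent any net length change, so an axial force P (same in every segment) develops. Compatibility: P · Σ Lᵢ/(AᵢEᵢ) = δ_free.
Σ Lᵢ/(AᵢEᵢ) = 500/(1300×124×10³) + 900/(500×199×10³) = 1.215×10⁻⁵ mm/N.
Hence P = δ_free / Σ(L/AE) = 3.514/1.215×10⁻⁵ = 289.3 kN (tensile).
For the stainless steel segment, free thermal change = 16.3×10⁻⁶×151×900 = 2.215 mm and elastic change from P = 289300×900/(500×199×10³) = 2.617 mm; these oppose, so the net change is 0.401 mm (segment lengthens).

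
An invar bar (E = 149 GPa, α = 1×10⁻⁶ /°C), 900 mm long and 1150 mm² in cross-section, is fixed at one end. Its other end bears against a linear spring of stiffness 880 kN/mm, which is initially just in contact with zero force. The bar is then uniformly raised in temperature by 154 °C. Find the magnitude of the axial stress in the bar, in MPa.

If the spring were absent the bar would lengthen by αΔT L = 1×10⁻⁶ × 154 × 900 = 0.1386 mm.
Let P be the compressive force at the spring. The bar shortens elastically by PL/(AE) and the spring compresses by P/k; together these equal δ_free.
P [ L/(AE) + 1/k ] = δ_free → P [ 900/(1150×149×10³) + 1/(880×10³) ] = 0.1386.
P = 0.1386 / 6.389×10⁻⁶ = 21690 N.
σ = P/A = 21690/1150 = 18.86 MPa.

σ ≈ 18.9 MPa (compressive)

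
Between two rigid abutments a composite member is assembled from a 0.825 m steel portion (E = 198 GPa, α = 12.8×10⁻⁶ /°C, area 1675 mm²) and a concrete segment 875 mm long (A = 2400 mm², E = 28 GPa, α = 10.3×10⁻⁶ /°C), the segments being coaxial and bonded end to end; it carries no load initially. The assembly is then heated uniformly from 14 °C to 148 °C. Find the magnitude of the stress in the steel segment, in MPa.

σ ≈ 101 MPa (compressive)

With the walls removed the bar would change length by δ_free = Σ αᵢΔT Lᵢ = 12.8×10⁻⁶×134×825 + 10.3×10⁻⁶×134×875 = 2.623 mm.
The walls prevent any net length change, so an axial force P (same in every segment) develops. Compatibility: P · Σ Lᵢ/(AᵢEᵢ) = δ_free.
Σ Lᵢ/(AᵢEᵢ) = 825/(1675×198×10³) + 875/(2400×28×10³) = 1.551×10⁻⁵ mm/N.
Hence P = δ_free / Σ(L/AE) = 2.623/1.551×10⁻⁵ = 169.1 kN (compressive).
σ_{steel} = P / A = 169100 / 1675 = 101 MPa.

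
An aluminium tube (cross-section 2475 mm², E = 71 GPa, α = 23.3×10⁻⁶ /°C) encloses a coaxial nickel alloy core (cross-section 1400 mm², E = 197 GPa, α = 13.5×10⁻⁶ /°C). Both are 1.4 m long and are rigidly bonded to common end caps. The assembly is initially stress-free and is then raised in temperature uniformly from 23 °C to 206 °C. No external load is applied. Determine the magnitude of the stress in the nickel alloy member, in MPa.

σ ≈ 137 MPa (tensile)

Both members must finish at the same length. With the larger α, the aluminium tends to over-expand; the plates restrain it, putting the aluminium in compression and the nickel alloy in tension. With no external load the two internal forces are equal and opposite, magnitude P.
Equating the net (thermal + elastic) strains gives |α₁ − α₂|·ΔT = P·[1/(A₁E₁) + 1/(A₂E₂)].
|α₁ − α₂|·ΔT = 9.8×10⁻⁶ × 183 = 0.001793.
1/(A₁E₁) + 1/(A₂E₂) = 1/(2475×71×10³) + 1/(1400×197×10³) = 9.317×10⁻⁹ N⁻¹.
So P = 0.001793 / 9.317×10⁻⁹ = 192.5 kN.
σ_{nickel alloy} = P/A₂ = 192500/1400 = 137.5 MPa, tensile.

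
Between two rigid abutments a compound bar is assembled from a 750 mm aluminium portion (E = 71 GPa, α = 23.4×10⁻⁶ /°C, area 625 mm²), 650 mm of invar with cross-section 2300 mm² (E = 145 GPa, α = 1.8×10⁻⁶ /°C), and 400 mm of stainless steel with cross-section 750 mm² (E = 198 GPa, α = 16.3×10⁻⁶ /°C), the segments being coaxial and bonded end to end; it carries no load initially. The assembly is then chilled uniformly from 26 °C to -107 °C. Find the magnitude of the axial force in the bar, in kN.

P ≈ 156 kN (tensile)

With the walls removed the bar would change length by δ_free = Σ αᵢΔT Lᵢ = 23.4×10⁻⁶×133×750 + 1.8×10⁻⁶×133×650 + 16.3×10⁻⁶×133×400 = 3.357 mm.
The walls prevent any net length change, so an axial force P (same in every segment) develops. Compatibility: P · Σ Lᵢ/(AᵢEᵢ) = δ_free.
The series flexibility is Σ Lᵢ/(AᵢEᵢ) = 750/(625×71×10³) + 650/(2300×145×10³) + 400/(750×198×10³) = 2.154×10⁻⁵ mm/N.
So P = 3.357 / 2.154×10⁻⁵ = 155.8 kN, tensile.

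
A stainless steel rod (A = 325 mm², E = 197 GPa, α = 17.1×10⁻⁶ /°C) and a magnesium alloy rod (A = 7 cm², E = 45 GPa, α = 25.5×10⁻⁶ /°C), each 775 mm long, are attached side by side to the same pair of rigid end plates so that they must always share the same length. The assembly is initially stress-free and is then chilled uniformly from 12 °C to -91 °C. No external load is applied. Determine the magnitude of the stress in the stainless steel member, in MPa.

The magnesium alloy has the larger α, so on cooling it would change length more than the stainless steel if both were free. The rigid plates force a common final length, so the magnesium alloy is put into tension and the stainless steel into compression, with equal and opposite forces P (no external load).
Compatibility of the two members (thermal + elastic change equal): (α₁ − α₂)ΔT = P·[1/(A₁E₁) + 1/(A₂E₂)].
|α₁ − α₂|·ΔT = 8.4×10⁻⁶ × 103 = 0.0008652.
1/(A₁E₁) + 1/(A₂E₂) = 1/(325×197×10³) + 1/(700×45×10³) = 4.736×10⁻⁸ N⁻¹.
P = 0.0008652 / 4.736×10⁻⁸ = 18270 N = 18.27 kN.
σ_{stainless steel} = P/A₁ = 18270/325 = 56.21 MPa, compressive.

σ ≈ 56.2 MPa (compressive)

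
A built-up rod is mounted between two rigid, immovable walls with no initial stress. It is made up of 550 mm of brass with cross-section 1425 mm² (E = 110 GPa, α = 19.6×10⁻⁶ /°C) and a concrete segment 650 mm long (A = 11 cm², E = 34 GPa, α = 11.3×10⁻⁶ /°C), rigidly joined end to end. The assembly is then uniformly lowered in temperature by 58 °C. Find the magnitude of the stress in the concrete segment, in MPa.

σ ≈ 45.8 MPa (tensile)

Free thermal contraction of the whole bar: Σ αᵢΔT Lᵢ = 19.6×10⁻⁶×58×550 + 11.3×10⁻⁶×58×650 = 1.051 mm.
The walls prevent any net length change, so an axial force P (same in every segment) develops. Compatibility: P · Σ Lᵢ/(AᵢEᵢ) = δ_free.
The series flexibility is Σ Lᵢ/(AᵢEᵢ) = 550/(1425×110×10³) + 650/(1100×34×10³) = 2.089×10⁻⁵ mm/N.
Hence P = δ_free / Σ(L/AE) = 1.051/2.089×10⁻⁵ = 50.33 kN (tensile).
σ_{concrete} = P / A = 50330 / 1100 = 45.75 MPa.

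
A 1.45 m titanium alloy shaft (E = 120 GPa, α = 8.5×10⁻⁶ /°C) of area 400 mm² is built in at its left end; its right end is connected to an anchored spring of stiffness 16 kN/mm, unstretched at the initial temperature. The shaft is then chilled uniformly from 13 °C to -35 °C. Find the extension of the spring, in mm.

If the spring were absent the shaft would shorten by αΔT L = 8.5×10⁻⁶ × 48 × 1450 = 0.5916 mm.
Let P be the tensile force in the spring. The shaft extends elastically by PL/(AE) and the spring stretches by P/k; together these equal δ_free.
P [ L/(AE) + 1/k ] = δ_free → P [ 1450/(400×120×10³) + 1/(16×10³) ] = 0.5916.
P = 0.5916 / 9.271×10⁻⁵ = 6381 N.
Spring extension = P/k = 6381/(16×10³) = 0.3988 mm.

δ ≈ 0.399 mm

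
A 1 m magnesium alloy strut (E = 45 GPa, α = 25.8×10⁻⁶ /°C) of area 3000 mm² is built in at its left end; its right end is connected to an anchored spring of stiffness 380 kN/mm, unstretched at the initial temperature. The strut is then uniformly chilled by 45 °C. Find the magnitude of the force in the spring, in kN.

The unrestrained thermal change is αΔT L = 25.8×10⁻⁶ × 45 × 1000 = 1.161 mm.
With a force P in the spring, the elastic change of the strut is PL/(AE) and that of the spring is P/k; compatibility requires their sum to equal δ_free.
So P = δ_free / [L/(AE) + 1/k] = 1.161 / [ 1000/(3000×45×10³) + 1/(380×10³) ].
P = 1.161 / 1.004×10⁻⁵ = 115600 N.

P ≈ 116 kN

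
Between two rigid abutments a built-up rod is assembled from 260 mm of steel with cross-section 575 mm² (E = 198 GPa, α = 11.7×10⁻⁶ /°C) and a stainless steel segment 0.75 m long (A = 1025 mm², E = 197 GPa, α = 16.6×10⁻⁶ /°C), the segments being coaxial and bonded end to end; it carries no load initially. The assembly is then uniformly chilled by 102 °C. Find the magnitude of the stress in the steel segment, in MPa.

σ ≈ 458 MPa (tensile)

Free thermal contraction of the whole bar: Σ αᵢΔT Lᵢ = 11.7×10⁻⁶×102×260 + 16.6×10⁻⁶×102×750 = 1.58 mm.
The walls prevent any net length change, so an axial force P (same in every segment) develops. Compatibility: P · Σ Lᵢ/(AᵢEᵢ) = δ_free.
The series flexibility is Σ Lᵢ/(AᵢEᵢ) = 260/(575×198×10³) + 750/(1025×197×10³) = 5.998×10⁻⁶ mm/N.
So P = 1.58 / 5.998×10⁻⁶ = 263.5 kN, tensile.
σ_{steel} = P / A = 263500 / 575 = 458.2 MPa.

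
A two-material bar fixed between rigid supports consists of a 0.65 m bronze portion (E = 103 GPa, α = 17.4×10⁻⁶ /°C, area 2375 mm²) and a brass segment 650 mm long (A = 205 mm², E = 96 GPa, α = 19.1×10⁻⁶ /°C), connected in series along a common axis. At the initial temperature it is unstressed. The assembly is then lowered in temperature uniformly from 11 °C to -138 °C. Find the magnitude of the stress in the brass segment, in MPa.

Free thermal contraction of the whole bar: Σ αᵢΔT Lᵢ = 17.4×10⁻⁶×149×650 + 19.1×10⁻⁶×149×650 = 3.535 mm.
The walls prevent any net length change, so an axial force P (same in every segment) develops. Compatibility: P · Σ Lᵢ/(AᵢEᵢ) = δ_free.
Σ Lᵢ/(AᵢEᵢ) = 650/(2375×103×10³) + 650/(205×96×10³) = 3.569×10⁻⁵ mm/N.
P = 3.535 / 3.569×10⁻⁵ = 99060 N = 99.06 kN, tensile.
σ_{brass} = P / A = 99060 / 205 = 483.2 MPa.

σ ≈ 483 MPa (tensile)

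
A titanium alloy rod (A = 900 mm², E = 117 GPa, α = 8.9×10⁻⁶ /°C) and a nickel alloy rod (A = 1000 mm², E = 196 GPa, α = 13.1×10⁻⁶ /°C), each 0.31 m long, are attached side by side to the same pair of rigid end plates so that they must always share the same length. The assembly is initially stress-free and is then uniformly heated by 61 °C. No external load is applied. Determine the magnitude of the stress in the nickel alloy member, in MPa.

σ ≈ 17.5 MPa (compressive)

Equilibrium of a rigid end plate with no external load gives equal and opposite internal forces ±P in the two members. Since α_{nickel alloy} > α_{titanium alloy}, heating drives the nickel alloy into compression and the titanium alloy into tension.
Compatibility of the two members (thermal + elastic change equal): (α₁ − α₂)ΔT = P·[1/(A₁E₁) + 1/(A₂E₂)].
|α₁ − α₂|·ΔT = 4.2×10⁻⁶ × 61 = 0.0002562.
1/(A₁E₁) + 1/(A₂E₂) = 1/(900×117×10³) + 1/(1000×196×10³) = 1.46×10⁻⁸ N⁻¹.
So P = 0.0002562 / 1.46×10⁻⁸ = 17.55 kN.
σ_{nickel alloy} = P/A₂ = 17550/1000 = 17.55 MPa, compressive.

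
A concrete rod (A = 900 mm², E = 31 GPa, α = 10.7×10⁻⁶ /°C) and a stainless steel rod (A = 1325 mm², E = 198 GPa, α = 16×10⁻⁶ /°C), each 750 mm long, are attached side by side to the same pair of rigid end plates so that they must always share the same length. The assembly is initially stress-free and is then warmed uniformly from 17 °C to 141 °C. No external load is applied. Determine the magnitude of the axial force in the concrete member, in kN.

Equilibrium of a rigid end plate with no external load gives equal and opposite internal forces ±P in the two members. Since α_{stainless steel} > α_{concrete}, heating drives the stainless steel into compression and the concrete into tension.
Compatibility of the two members (thermal + elastic change equal): (α₁ − α₂)ΔT = P·[1/(A₁E₁) + 1/(A₂E₂)].
|α₁ − α₂|·ΔT = 5.3×10⁻⁶ × 124 = 0.0006572.
1/(A₁E₁) + 1/(A₂E₂) = 1/(900×31×10³) + 1/(1325×198×10³) = 3.965×10⁻⁸ N⁻¹.
So P = 0.0006572 / 3.965×10⁻⁸ = 16.57 kN.

P ≈ 16.6 kN (tensile in the concrete)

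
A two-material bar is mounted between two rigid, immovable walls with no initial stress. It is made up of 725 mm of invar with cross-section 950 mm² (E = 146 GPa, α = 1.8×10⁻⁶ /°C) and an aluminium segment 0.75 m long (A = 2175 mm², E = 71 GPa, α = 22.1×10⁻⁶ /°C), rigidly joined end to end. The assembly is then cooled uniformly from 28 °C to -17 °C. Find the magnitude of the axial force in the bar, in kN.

P ≈ 79.8 kN (tensile)

Free thermal contraction of the whole bar: Σ αᵢΔT Lᵢ = 1.8×10⁻⁶×45×725 + 22.1×10⁻⁶×45×750 = 0.8046 mm.
The rigid supports impose zero overall length change; the single axial force P common to all segments must satisfy P Σ Lᵢ/(AᵢEᵢ) = δ_free.
Σ Lᵢ/(AᵢEᵢ) = 725/(950×146×10³) + 750/(2175×71×10³) = 1.008×10⁻⁵ mm/N.
Hence P = δ_free / Σ(L/AE) = 0.8046/1.008×10⁻⁵ = 79.79 kN (tensile).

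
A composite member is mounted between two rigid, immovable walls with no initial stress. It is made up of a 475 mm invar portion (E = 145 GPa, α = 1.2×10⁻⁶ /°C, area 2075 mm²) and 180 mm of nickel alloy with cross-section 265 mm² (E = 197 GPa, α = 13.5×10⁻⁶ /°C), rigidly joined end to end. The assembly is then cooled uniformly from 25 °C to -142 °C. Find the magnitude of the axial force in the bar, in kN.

P ≈ 99.7 kN (tensile)

Free thermal contraction of the whole bar: Σ αᵢΔT Lᵢ = 1.2×10⁻⁶×167×475 + 13.5×10⁻⁶×167×180 = 0.501 mm.
The walls prevent any net length change, so an axial force P (same in every segment) develops. Compatibility: P · Σ Lᵢ/(AᵢEᵢ) = δ_free.
Σ Lᵢ/(AᵢEᵢ) = 475/(2075×145×10³) + 180/(265×197×10³) = 5.027×10⁻⁶ mm/N.
P = 0.501 / 5.027×10⁻⁶ = 99670 N = 99.67 kN, tensile.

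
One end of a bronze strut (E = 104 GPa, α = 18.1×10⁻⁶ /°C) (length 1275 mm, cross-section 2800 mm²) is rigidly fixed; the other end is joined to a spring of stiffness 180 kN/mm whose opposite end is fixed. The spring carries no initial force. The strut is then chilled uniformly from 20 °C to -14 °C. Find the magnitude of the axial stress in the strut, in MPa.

Free thermal contraction: δ_free = αΔT L = 18.1×10⁻⁶ × 34 × 1275 = 0.7846 mm.
With a force P in the spring, the elastic change of the strut is PL/(AE) and that of the spring is P/k; compatibility requires their sum to equal δ_free.
P [ L/(AE) + 1/k ] = δ_free → P [ 1275/(2800×104×10³) + 1/(180×10³) ] = 0.7846.
P = 0.7846 / 9.934×10⁻⁶ = 78980 N.
σ = P/A = 78980/2800 = 28.21 MPa.

σ ≈ 28.2 MPa (tensile)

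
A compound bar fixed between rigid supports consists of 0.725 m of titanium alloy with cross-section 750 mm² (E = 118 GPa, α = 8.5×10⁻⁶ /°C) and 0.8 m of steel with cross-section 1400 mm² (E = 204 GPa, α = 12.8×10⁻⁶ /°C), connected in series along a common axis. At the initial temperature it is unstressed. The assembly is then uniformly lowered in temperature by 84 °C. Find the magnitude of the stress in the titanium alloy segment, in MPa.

If the supports were absent, the total length change would be Σ αᵢΔT Lᵢ = 8.5×10⁻⁶×84×725 + 12.8×10⁻⁶×84×800 = 1.378 mm.
Since the ends are fixed, an axial force P builds up, equal in every segment, with P · Σ Lᵢ/(AᵢEᵢ) = δ_free.
The series flexibility is Σ Lᵢ/(AᵢEᵢ) = 725/(750×118×10³) + 800/(1400×204×10³) = 1.099×10⁻⁵ mm/N.
Hence P = δ_free / Σ(L/AE) = 1.378/1.099×10⁻⁵ = 125.3 kN (tensile).
σ_{titanium alloy} = P / A = 125300 / 750 = 167.1 MPa.

σ ≈ 167 MPa (tensile)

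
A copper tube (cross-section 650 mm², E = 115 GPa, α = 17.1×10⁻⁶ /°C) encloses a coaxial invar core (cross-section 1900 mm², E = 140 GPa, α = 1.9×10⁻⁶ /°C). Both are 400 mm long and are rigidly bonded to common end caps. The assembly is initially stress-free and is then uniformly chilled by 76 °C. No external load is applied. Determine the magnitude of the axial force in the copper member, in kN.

P ≈ 67.4 kN (tensile in the copper)

The copper has the larger α, so on cooling it would change length more than the invar if both were free. The rigid plates force a common final length, so the copper is put into tension and the invar into compression, with equal and opposite forces P (no external load).
Setting the final lengths equal and cancelling L: (α₁ − α₂)ΔT = P/(A₁E₁) + P/(A₂E₂).
|α₁ − α₂|·ΔT = 15.2×10⁻⁶ × 76 = 0.001155.
1/(A₁E₁) + 1/(A₂E₂) = 1/(650×115×10³) + 1/(1900×140×10³) = 1.714×10⁻⁸ N⁻¹.
P = 0.001155 / 1.714×10⁻⁸ = 67410 N = 67.41 kN.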